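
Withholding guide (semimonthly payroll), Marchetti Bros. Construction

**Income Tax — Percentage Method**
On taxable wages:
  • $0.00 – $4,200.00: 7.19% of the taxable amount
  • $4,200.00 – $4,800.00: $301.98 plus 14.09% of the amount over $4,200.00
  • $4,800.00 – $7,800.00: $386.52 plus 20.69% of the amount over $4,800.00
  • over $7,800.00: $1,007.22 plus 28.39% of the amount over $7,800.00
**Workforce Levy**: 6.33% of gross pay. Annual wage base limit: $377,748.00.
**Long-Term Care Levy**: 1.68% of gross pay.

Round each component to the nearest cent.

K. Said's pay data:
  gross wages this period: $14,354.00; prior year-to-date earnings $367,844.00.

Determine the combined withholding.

Income Tax: taxable = $14,354.00
  $1,007.22 + 28.39% × ($14,354.00 − $7,800.00) = $1,007.22 + 28.39% × $6,554.00 = $2,867.90
Workforce Levy: cap $377,748.00 − YTD $367,844.00 = $9,904.00 subject; 6.33% × $9,904.00 = $626.92
Long-Term Care Levy: 1.68% × $14,354.00 = $241.15
Total: $2,867.90 + $626.92 + $241.15 = $3,735.97

$3,735.97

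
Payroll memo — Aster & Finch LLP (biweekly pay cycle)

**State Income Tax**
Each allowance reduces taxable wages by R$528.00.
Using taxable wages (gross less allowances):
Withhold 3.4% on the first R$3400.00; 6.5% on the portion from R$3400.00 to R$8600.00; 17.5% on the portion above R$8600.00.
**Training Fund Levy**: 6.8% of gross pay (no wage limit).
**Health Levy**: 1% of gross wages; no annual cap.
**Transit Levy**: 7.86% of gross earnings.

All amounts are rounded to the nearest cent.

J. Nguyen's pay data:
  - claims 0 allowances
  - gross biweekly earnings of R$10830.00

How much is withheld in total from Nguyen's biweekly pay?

State Income Tax: taxable = R$10830.00
  R$453.60 + 17.5% × (R$10830.00 − R$8600.00) = R$453.60 + 17.5% × R$2230.00 = R$843.85
Training Fund Levy: 6.8% × R$10830.00 = R$736.44
Health Levy: 1% × R$10830.00 = R$108.30
Transit Levy: 7.86% × R$10830.00 = R$851.24
Total: R$843.85 + R$736.44 + R$108.30 + R$851.24 = R$2539.83

R$2539.83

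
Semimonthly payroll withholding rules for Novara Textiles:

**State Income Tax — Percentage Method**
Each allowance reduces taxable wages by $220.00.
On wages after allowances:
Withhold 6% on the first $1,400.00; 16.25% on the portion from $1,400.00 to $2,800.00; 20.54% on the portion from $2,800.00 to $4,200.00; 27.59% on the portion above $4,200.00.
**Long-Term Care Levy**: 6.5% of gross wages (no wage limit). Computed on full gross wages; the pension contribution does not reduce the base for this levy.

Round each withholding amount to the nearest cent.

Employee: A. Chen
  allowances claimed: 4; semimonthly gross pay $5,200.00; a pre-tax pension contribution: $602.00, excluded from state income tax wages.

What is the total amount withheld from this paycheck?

$838.06

State Income Tax: taxable = $5,200.00 − $602.00 − 4×$220.00 = $3,718.00
  $311.50 + 20.54% × ($3,718.00 − $2,800.00) = $311.50 + 20.54% × $918.00 = $500.06
Long-Term Care Levy: 6.5% × $5,200.00 = $338.00
Total: $500.06 + $338.00 = $838.06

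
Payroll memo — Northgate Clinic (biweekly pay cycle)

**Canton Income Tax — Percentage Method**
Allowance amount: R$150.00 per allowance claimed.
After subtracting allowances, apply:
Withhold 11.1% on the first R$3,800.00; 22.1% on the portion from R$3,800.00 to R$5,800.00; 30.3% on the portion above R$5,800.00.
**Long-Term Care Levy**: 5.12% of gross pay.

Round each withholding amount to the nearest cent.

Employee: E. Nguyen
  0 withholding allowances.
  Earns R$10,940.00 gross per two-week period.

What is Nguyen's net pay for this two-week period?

R$7,958.65

Canton Income Tax: taxable = R$10,940.00
  R$863.80 + 30.3% × (R$10,940.00 − R$5,800.00) = R$863.80 + 30.3% × R$5,140.00 = R$2,421.22
Long-Term Care Levy: 5.12% × R$10,940.00 = R$560.13
Total withheld: R$2,421.22 + R$560.13 = R$2,981.35
Net pay: R$10,940.00 − R$2,981.35 = R$7,958.65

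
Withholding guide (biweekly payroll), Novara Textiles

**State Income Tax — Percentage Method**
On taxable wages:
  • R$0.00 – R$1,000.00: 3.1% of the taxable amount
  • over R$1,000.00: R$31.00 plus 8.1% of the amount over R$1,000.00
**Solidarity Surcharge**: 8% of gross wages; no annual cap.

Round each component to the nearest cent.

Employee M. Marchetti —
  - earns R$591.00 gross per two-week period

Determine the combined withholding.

State Income Tax: taxable = R$591.00
  3.1% × R$591.00 = R$18.32
Solidarity Surcharge: 8% × R$591.00 = R$47.28
Total: R$18.32 + R$47.28 = R$65.60

R$65.60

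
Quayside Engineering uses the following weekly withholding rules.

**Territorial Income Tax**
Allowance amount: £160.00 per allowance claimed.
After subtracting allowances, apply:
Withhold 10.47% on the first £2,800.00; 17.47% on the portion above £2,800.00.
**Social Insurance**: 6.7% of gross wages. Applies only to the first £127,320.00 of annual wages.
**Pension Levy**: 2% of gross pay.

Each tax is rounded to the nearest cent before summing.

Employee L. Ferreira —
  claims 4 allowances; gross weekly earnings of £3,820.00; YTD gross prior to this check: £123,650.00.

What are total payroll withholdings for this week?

Territorial Income Tax: taxable = £3,820.00 − 4×£160.00 = £3,180.00
  £293.16 + 17.47% × (£3,180.00 − £2,800.00) = £293.16 + 17.47% × £380.00 = £359.55
Social Insurance: cap £127,320.00 − YTD £123,650.00 = £3,670.00 subject; 6.7% × £3,670.00 = £245.89
Pension Levy: 2% × £3,820.00 = £76.40
Total: £359.55 + £245.89 + £76.40 = £681.84

£681.84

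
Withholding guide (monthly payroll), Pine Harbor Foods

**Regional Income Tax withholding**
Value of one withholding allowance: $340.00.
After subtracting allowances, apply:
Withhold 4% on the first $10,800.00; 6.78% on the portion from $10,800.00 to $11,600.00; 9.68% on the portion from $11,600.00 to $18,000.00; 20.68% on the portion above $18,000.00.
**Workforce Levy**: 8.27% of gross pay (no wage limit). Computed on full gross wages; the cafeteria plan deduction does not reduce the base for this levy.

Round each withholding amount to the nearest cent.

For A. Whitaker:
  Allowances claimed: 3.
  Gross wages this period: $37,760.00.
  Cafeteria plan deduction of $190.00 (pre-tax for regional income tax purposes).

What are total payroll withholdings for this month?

$8,064.65

Regional Income Tax: taxable = $37,760.00 − $190.00 − 3×$340.00 = $36,550.00
  $1,105.76 + 20.68% × ($36,550.00 − $18,000.00) = $1,105.76 + 20.68% × $18,550.00 = $4,941.90
Workforce Levy: 8.27% × $37,760.00 = $3,122.75
Total: $4,941.90 + $3,122.75 = $8,064.65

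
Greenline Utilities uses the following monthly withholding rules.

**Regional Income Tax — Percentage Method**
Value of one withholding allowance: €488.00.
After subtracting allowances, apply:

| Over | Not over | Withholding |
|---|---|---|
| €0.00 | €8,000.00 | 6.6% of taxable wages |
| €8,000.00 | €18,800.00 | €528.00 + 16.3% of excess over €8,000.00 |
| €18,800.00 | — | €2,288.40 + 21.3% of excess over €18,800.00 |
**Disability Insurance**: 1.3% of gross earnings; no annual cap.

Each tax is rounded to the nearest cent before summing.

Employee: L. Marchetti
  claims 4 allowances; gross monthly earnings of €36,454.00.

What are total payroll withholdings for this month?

Regional Income Tax: taxable = €36,454.00 − 4×€488.00 = €34,502.00
  €2,288.40 + 21.3% × (€34,502.00 − €18,800.00) = €2,288.40 + 21.3% × €15,702.00 = €5,632.93
Disability Insurance: 1.3% × €36,454.00 = €473.90
Total: €5,632.93 + €473.90 = €6,106.83

€6,106.83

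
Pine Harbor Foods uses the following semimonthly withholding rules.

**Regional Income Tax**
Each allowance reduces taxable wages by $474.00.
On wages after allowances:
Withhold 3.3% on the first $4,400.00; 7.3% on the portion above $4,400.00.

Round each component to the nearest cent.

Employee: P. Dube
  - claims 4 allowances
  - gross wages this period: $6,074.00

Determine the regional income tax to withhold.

$137.87

Regional Income Tax: taxable = $6,074.00 − 4×$474.00 = $4,178.00
  3.3% × $4,178.00 = $137.87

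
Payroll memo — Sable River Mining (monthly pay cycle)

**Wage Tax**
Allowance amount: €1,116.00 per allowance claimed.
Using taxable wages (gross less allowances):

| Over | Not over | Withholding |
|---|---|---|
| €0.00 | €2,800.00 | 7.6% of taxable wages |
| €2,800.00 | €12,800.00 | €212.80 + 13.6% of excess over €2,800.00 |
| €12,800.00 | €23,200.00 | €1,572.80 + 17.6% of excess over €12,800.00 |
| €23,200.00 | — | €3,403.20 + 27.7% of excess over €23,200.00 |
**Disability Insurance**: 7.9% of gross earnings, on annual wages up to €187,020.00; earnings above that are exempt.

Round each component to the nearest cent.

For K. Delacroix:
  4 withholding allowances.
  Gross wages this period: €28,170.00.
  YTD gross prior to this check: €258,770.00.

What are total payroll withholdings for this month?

Wage Tax: taxable = €28,170.00 − 4×€1,116.00 = €23,706.00
  €3,403.20 + 27.7% × (€23,706.00 − €23,200.00) = €3,403.20 + 27.7% × €506.00 = €3,543.36
Disability Insurance: YTD €258,770.00 ≥ cap €187,020.00 → €0.00
Total: €3,543.36 + €0.00 = €3,543.36

€3,543.36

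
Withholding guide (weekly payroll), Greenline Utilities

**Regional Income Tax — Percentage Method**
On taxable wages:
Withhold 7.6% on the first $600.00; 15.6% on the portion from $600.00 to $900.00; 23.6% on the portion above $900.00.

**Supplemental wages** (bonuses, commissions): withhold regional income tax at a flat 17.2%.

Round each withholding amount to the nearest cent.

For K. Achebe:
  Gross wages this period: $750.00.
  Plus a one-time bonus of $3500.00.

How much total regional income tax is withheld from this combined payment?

Regional Income Tax: taxable = $750.00
  $45.60 + 15.6% × ($750.00 − $600.00) = $45.60 + 15.6% × $150.00 = $69.00
Supplemental (17.2% flat on bonus): 17.2% × $3500.00 = $602.00
Total regional income tax: $69.00 + $602.00 = $671.00

$671.00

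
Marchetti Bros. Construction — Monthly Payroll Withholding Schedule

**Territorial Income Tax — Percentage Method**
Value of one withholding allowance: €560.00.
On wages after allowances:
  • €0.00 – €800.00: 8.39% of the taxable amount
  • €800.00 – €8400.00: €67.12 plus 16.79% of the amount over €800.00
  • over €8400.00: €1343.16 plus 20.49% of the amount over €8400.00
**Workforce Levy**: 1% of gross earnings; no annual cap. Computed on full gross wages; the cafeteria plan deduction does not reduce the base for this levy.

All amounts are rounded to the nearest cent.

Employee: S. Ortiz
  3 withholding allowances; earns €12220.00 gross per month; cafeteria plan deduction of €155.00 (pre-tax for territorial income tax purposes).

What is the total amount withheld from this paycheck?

Territorial Income Tax: taxable = €12220.00 − €155.00 − 3×€560.00 = €10385.00
  €1343.16 + 20.49% × (€10385.00 − €8400.00) = €1343.16 + 20.49% × €1985.00 = €1749.89
Workforce Levy: 1% × €12220.00 = €122.20
Total: €1749.89 + €122.20 = €1872.09

€1872.09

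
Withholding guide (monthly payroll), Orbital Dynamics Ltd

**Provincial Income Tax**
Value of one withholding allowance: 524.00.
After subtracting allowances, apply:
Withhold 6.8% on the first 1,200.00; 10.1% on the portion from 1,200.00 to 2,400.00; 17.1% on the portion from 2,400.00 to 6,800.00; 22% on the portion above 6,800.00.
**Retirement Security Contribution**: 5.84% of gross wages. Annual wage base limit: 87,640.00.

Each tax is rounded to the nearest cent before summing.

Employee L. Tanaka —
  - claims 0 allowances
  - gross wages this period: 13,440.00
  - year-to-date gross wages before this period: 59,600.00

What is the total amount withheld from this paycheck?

Provincial Income Tax: taxable = 13,440.00
  955.20 + 22% × (13,440.00 − 6,800.00) = 955.20 + 22% × 6,640.00 = 2,416.00
Retirement Security Contribution: 5.84% × 13,440.00 = 784.90
Total: 2,416.00 + 784.90 = 3,200.90

3,200.90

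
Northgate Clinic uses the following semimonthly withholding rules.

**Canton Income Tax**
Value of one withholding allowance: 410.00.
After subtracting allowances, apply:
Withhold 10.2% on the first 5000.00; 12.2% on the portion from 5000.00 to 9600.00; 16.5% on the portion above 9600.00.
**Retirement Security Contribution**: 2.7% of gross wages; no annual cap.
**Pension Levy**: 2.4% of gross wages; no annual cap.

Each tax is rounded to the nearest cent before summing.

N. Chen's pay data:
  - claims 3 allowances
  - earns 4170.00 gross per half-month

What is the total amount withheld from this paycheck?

Canton Income Tax: taxable = 4170.00 − 3×410.00 = 2940.00
  10.2% × 2940.00 = 299.88
Retirement Security Contribution: 2.7% × 4170.00 = 112.59
Pension Levy: 2.4% × 4170.00 = 100.08
Total: 299.88 + 112.59 + 100.08 = 512.55

512.55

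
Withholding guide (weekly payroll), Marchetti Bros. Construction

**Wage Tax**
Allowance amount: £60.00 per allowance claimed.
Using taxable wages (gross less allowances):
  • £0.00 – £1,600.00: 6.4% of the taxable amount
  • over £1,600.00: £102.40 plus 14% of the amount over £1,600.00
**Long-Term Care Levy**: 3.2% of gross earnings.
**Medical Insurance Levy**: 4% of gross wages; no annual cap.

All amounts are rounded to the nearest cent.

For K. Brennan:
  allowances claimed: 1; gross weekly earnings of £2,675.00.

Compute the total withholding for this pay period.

Wage Tax: taxable = £2,675.00 − 1×£60.00 = £2,615.00
  £102.40 + 14% × (£2,615.00 − £1,600.00) = £102.40 + 14% × £1,015.00 = £244.50
Long-Term Care Levy: 3.2% × £2,675.00 = £85.60
Medical Insurance Levy: 4% × £2,675.00 = £107.00
Total: £244.50 + £85.60 + £107.00 = £437.10

£437.10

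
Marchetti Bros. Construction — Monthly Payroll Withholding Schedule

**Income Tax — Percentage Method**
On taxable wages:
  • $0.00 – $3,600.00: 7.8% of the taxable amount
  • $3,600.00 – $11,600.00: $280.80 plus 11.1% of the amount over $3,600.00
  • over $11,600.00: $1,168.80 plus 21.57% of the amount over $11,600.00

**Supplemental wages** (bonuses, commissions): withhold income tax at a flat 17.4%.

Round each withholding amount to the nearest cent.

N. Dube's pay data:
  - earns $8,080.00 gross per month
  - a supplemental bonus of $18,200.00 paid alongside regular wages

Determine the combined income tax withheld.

Income Tax: taxable = $8,080.00
  $280.80 + 11.1% × ($8,080.00 − $3,600.00) = $280.80 + 11.1% × $4,480.00 = $778.08
Supplemental (17.4% flat on bonus): 17.4% × $18,200.00 = $3,166.80
Total income tax: $778.08 + $3,166.80 = $3,944.88

$3,944.88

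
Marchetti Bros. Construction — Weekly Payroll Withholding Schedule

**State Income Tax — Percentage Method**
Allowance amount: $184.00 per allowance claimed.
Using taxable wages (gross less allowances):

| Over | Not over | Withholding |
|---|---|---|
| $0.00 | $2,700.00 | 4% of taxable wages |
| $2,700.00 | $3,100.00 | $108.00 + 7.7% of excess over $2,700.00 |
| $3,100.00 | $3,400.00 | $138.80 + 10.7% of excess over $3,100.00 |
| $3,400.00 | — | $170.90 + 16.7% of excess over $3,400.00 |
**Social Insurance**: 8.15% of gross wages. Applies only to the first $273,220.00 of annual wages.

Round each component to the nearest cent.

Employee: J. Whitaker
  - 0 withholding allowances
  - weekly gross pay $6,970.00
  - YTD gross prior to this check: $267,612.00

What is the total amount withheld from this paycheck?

State Income Tax: taxable = $6,970.00
  $170.90 + 16.7% × ($6,970.00 − $3,400.00) = $170.90 + 16.7% × $3,570.00 = $767.09
Social Insurance: cap $273,220.00 − YTD $267,612.00 = $5,608.00 subject; 8.15% × $5,608.00 = $457.05
Total: $767.09 + $457.05 = $1,224.14

$1,224.14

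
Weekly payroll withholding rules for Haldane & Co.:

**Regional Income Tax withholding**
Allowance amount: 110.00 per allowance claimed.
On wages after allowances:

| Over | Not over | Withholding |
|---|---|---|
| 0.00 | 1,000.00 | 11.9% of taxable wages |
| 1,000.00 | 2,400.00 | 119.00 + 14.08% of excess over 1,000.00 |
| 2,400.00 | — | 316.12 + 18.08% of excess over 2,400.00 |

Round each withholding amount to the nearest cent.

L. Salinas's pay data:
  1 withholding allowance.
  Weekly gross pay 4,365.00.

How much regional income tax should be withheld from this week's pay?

Regional Income Tax: taxable = 4,365.00 − 1×110.00 = 4,255.00
  316.12 + 18.08% × (4,255.00 − 2,400.00) = 316.12 + 18.08% × 1,855.00 = 651.50

651.50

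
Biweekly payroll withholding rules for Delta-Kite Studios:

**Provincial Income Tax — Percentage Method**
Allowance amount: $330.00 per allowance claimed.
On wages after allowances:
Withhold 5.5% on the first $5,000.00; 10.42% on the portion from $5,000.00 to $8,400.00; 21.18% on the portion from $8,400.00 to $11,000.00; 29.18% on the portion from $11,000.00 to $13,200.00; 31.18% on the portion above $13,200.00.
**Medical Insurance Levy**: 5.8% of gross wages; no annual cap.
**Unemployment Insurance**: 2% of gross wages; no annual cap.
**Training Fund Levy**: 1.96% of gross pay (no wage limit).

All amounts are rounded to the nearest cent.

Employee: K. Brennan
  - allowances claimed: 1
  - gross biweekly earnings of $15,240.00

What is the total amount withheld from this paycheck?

$3,842.52

Provincial Income Tax: taxable = $15,240.00 − 1×$330.00 = $14,910.00
  $1,821.92 + 31.18% × ($14,910.00 − $13,200.00) = $1,821.92 + 31.18% × $1,710.00 = $2,355.10
Medical Insurance Levy: 5.8% × $15,240.00 = $883.92
Unemployment Insurance: 2% × $15,240.00 = $304.80
Training Fund Levy: 1.96% × $15,240.00 = $298.70
Total: $2,355.10 + $883.92 + $304.80 + $298.70 = $3,842.52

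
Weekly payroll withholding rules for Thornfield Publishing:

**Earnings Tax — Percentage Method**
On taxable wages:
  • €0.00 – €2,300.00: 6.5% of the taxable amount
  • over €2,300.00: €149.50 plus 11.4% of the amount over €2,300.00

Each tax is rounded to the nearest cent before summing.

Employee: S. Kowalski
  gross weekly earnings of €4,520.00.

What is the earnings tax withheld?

Earnings Tax: taxable = €4,520.00
  €149.50 + 11.4% × (€4,520.00 − €2,300.00) = €149.50 + 11.4% × €2,220.00 = €402.58

€402.58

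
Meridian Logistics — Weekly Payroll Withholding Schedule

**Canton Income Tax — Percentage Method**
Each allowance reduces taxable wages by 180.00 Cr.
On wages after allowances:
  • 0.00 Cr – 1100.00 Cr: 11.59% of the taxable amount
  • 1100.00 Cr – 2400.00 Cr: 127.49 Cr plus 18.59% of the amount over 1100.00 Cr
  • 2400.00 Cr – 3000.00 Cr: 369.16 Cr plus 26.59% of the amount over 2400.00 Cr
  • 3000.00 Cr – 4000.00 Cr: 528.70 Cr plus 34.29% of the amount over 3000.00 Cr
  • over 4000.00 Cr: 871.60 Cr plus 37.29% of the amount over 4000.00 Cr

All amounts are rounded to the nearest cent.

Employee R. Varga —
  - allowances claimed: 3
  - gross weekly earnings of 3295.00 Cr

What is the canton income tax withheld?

Canton Income Tax: taxable = 3295.00 Cr − 3×180.00 Cr = 2755.00 Cr
  369.16 Cr + 26.59% × (2755.00 Cr − 2400.00 Cr) = 369.16 Cr + 26.59% × 355.00 Cr = 463.55 Cr

463.55 Cr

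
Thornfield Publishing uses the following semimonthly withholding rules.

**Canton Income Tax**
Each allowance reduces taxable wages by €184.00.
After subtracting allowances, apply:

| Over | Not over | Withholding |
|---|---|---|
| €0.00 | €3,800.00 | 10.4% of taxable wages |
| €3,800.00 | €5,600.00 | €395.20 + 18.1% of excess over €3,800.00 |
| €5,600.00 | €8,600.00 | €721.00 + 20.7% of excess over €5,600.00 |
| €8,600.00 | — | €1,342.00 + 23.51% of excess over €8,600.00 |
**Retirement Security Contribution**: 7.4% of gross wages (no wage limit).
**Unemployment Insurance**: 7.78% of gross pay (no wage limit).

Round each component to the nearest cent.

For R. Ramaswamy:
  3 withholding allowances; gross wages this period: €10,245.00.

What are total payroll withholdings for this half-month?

Canton Income Tax: taxable = €10,245.00 − 3×€184.00 = €9,693.00
  €1,342.00 + 23.51% × (€9,693.00 − €8,600.00) = €1,342.00 + 23.51% × €1,093.00 = €1,598.96
Retirement Security Contribution: 7.4% × €10,245.00 = €758.13
Unemployment Insurance: 7.78% × €10,245.00 = €797.06
Total: €1,598.96 + €758.13 + €797.06 = €3,154.15

€3,154.15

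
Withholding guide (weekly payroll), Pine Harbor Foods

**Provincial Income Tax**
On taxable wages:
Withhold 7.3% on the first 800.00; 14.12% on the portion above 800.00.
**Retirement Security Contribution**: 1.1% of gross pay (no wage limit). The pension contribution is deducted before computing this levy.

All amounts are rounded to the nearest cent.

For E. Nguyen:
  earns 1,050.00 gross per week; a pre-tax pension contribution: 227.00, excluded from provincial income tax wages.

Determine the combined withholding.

Provincial Income Tax: taxable = 1,050.00 − 227.00 = 823.00
  58.40 + 14.12% × (823.00 − 800.00) = 58.40 + 14.12% × 23.00 = 61.65
Retirement Security Contribution: 1.1% × 823.00 = 9.05
Total: 61.65 + 9.05 = 70.70

70.70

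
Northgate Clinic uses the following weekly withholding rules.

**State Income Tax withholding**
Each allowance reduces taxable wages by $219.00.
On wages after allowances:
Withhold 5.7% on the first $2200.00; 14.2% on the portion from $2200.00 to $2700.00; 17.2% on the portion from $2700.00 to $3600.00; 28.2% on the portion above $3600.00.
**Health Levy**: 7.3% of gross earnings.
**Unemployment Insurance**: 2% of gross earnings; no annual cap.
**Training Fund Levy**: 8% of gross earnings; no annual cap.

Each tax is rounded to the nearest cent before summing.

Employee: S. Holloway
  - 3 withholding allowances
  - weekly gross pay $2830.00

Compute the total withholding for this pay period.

State Income Tax: taxable = $2830.00 − 3×$219.00 = $2173.00
  5.7% × $2173.00 = $123.86
Health Levy: 7.3% × $2830.00 = $206.59
Unemployment Insurance: 2% × $2830.00 = $56.60
Training Fund Levy: 8% × $2830.00 = $226.40
Total: $123.86 + $206.59 + $56.60 + $226.40 = $613.45

$613.45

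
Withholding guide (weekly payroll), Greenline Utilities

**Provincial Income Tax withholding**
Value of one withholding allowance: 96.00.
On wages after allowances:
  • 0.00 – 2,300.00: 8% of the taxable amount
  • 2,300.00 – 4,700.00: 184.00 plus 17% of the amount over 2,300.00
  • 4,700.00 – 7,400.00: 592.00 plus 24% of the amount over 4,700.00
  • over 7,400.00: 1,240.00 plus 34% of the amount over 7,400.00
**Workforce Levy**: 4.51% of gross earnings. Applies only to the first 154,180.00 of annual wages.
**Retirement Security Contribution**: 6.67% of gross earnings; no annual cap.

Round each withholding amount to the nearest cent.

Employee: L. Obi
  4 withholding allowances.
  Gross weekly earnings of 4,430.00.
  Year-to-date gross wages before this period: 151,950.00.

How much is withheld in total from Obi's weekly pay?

Provincial Income Tax: taxable = 4,430.00 − 4×96.00 = 4,046.00
  184.00 + 17% × (4,046.00 − 2,300.00) = 184.00 + 17% × 1,746.00 = 480.82
Workforce Levy: cap 154,180.00 − YTD 151,950.00 = 2,230.00 subject; 4.51% × 2,230.00 = 100.57
Retirement Security Contribution: 6.67% × 4,430.00 = 295.48
Total: 480.82 + 100.57 + 295.48 = 876.87

876.87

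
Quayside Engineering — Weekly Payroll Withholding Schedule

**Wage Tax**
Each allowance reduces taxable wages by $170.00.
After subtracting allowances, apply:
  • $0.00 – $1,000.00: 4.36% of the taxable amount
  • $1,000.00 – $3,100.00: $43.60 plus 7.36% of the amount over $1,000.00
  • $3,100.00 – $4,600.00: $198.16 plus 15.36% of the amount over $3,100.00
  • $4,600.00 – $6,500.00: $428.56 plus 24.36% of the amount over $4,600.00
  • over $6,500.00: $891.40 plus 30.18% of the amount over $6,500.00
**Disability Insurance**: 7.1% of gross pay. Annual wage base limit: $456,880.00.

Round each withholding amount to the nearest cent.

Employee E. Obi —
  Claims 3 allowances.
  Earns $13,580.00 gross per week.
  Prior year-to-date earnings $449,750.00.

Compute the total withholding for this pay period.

$3,380.46

Wage Tax: taxable = $13,580.00 − 3×$170.00 = $13,070.00
  $891.40 + 30.18% × ($13,070.00 − $6,500.00) = $891.40 + 30.18% × $6,570.00 = $2,874.23
Disability Insurance: cap $456,880.00 − YTD $449,750.00 = $7,130.00 subject; 7.1% × $7,130.00 = $506.23
Total: $2,874.23 + $506.23 = $3,380.46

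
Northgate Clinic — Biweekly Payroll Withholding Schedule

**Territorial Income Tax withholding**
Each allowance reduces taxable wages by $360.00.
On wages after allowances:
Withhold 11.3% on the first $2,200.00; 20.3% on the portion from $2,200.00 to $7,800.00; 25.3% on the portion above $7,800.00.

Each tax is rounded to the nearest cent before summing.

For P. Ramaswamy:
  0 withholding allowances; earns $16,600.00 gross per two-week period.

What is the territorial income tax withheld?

Territorial Income Tax: taxable = $16,600.00
  $1,385.40 + 25.3% × ($16,600.00 − $7,800.00) = $1,385.40 + 25.3% × $8,800.00 = $3,611.80

$3,611.80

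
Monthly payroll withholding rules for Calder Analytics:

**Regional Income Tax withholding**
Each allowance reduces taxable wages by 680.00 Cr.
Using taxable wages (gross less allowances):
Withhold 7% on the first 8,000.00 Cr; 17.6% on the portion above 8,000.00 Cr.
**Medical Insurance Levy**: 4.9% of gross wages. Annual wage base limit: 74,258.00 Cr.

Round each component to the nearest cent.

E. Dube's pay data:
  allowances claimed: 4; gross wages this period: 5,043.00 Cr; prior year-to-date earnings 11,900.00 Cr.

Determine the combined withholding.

Regional Income Tax: taxable = 5,043.00 Cr − 4×680.00 Cr = 2,323.00 Cr
  7% × 2,323.00 Cr = 162.61 Cr
Medical Insurance Levy: 4.9% × 5,043.00 Cr = 247.11 Cr
Total: 162.61 Cr + 247.11 Cr = 409.72 Cr

409.72 Cr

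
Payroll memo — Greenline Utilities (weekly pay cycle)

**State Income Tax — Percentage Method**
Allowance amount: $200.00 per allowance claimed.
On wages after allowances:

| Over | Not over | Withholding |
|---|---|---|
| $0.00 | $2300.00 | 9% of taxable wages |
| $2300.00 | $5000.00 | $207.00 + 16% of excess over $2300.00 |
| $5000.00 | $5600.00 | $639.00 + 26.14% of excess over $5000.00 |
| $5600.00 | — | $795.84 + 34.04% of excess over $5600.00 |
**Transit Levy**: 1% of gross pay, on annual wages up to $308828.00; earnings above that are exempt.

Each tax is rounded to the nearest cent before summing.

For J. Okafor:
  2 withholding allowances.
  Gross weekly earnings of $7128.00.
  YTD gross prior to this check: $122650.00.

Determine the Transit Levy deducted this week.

Transit Levy: 1% × $7128.00 = $71.28

$71.28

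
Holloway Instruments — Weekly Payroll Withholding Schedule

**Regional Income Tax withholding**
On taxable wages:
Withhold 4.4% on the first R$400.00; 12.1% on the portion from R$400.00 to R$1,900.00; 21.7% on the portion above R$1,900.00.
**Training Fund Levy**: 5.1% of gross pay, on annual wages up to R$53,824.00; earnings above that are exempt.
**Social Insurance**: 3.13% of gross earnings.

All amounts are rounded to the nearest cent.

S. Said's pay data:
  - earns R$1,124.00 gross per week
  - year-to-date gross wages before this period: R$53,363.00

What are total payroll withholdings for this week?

R$163.89

Regional Income Tax: taxable = R$1,124.00
  R$17.60 + 12.1% × (R$1,124.00 − R$400.00) = R$17.60 + 12.1% × R$724.00 = R$105.20
Training Fund Levy: cap R$53,824.00 − YTD R$53,363.00 = R$461.00 subject; 5.1% × R$461.00 = R$23.51
Social Insurance: 3.13% × R$1,124.00 = R$35.18
Total: R$105.20 + R$23.51 + R$35.18 = R$163.89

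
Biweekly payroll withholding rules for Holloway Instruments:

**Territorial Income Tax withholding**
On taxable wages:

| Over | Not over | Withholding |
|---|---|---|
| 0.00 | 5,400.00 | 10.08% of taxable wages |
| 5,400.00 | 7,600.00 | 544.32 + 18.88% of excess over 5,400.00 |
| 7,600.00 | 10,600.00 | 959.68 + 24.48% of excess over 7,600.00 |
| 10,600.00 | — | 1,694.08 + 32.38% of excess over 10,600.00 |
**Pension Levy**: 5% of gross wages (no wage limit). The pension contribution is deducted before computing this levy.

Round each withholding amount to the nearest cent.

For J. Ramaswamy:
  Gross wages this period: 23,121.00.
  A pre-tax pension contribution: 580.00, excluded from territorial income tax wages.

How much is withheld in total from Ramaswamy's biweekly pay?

6,687.63

Territorial Income Tax: taxable = 23,121.00 − 580.00 = 22,541.00
  1,694.08 + 32.38% × (22,541.00 − 10,600.00) = 1,694.08 + 32.38% × 11,941.00 = 5,560.58
Pension Levy: 5% × 22,541.00 = 1,127.05
Total: 5,560.58 + 1,127.05 = 6,687.63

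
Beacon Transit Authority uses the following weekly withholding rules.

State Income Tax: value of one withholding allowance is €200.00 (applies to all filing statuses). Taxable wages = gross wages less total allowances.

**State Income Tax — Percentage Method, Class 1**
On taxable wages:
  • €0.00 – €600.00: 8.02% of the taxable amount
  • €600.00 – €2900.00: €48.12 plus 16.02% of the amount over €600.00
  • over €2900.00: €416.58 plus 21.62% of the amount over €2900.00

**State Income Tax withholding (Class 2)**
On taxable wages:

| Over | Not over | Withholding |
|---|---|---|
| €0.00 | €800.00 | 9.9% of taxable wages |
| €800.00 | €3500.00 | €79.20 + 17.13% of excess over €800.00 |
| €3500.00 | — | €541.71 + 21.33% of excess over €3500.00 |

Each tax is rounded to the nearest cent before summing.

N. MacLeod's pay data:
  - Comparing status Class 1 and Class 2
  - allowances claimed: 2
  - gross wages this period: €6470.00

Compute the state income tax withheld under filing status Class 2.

State Income Tax (Class 2): taxable = €6470.00 − 2×€200.00 = €6070.00
  €541.71 + 21.33% × (€6070.00 − €3500.00) = €541.71 + 21.33% × €2570.00 = €1089.89

€1089.89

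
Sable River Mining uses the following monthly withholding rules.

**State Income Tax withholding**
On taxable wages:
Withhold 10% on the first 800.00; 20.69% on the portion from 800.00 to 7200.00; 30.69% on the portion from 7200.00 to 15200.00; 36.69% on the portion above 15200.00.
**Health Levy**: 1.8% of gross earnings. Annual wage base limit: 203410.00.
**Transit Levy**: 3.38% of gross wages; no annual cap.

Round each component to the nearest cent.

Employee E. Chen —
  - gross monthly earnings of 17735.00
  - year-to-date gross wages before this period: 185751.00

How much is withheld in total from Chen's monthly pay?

5706.75

State Income Tax: taxable = 17735.00
  3859.36 + 36.69% × (17735.00 − 15200.00) = 3859.36 + 36.69% × 2535.00 = 4789.45
Health Levy: cap 203410.00 − YTD 185751.00 = 17659.00 subject; 1.8% × 17659.00 = 317.86
Transit Levy: 3.38% × 17735.00 = 599.44
Total: 4789.45 + 317.86 + 599.44 = 5706.75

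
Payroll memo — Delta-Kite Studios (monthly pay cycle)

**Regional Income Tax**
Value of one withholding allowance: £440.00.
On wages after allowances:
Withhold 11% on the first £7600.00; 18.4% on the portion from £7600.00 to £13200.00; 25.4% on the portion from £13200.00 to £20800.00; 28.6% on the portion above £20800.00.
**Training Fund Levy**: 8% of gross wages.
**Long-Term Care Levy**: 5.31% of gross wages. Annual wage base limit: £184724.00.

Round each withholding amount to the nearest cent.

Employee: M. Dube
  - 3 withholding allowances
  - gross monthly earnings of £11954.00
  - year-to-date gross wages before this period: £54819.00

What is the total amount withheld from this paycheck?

Regional Income Tax: taxable = £11954.00 − 3×£440.00 = £10634.00
  £836.00 + 18.4% × (£10634.00 − £7600.00) = £836.00 + 18.4% × £3034.00 = £1394.26
Training Fund Levy: 8% × £11954.00 = £956.32
Long-Term Care Levy: 5.31% × £11954.00 = £634.76
Total: £1394.26 + £956.32 + £634.76 = £2985.34

£2985.34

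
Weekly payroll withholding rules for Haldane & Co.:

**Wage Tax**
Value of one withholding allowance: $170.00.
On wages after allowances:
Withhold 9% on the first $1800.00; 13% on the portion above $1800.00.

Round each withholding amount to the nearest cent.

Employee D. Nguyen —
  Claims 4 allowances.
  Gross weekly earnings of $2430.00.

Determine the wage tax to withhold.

$157.50

Wage Tax: taxable = $2430.00 − 4×$170.00 = $1750.00
  9% × $1750.00 = $157.50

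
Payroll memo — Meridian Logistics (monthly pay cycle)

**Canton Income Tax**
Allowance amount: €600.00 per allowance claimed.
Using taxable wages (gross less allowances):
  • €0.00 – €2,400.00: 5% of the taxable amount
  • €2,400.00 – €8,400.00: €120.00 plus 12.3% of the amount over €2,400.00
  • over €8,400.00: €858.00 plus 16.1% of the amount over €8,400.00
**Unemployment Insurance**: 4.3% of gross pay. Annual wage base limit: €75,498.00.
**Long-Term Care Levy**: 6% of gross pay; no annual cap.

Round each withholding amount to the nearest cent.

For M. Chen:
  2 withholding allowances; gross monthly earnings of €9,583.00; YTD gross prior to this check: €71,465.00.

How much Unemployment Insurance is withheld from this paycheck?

Unemployment Insurance: cap €75,498.00 − YTD €71,465.00 = €4,033.00 subject; 4.3% × €4,033.00 = €173.42

€173.42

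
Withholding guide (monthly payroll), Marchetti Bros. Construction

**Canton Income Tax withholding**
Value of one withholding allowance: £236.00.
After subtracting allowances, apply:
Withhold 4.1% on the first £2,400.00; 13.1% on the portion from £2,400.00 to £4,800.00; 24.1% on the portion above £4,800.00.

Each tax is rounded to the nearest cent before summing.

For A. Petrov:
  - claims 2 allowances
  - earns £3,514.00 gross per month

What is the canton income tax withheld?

Canton Income Tax: taxable = £3,514.00 − 2×£236.00 = £3,042.00
  £98.40 + 13.1% × (£3,042.00 − £2,400.00) = £98.40 + 13.1% × £642.00 = £182.50

£182.50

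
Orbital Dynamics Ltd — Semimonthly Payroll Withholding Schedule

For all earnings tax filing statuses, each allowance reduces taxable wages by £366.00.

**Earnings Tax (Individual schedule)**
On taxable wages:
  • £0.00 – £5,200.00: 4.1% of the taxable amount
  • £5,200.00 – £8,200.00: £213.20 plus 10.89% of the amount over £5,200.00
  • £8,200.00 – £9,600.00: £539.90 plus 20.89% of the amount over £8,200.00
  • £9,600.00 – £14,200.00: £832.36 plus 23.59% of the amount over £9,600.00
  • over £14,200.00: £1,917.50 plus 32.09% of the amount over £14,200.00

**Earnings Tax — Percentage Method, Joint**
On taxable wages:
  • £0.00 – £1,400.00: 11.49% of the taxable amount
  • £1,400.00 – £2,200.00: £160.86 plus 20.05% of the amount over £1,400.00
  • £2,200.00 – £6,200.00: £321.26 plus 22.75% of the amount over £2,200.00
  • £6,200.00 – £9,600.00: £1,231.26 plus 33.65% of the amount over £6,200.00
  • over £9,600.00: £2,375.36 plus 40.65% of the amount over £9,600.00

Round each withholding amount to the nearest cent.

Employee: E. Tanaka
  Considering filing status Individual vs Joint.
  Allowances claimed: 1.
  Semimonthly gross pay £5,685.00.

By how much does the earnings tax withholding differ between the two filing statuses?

Earnings Tax (Individual): taxable = £5,685.00 − 1×£366.00 = £5,319.00
  £213.20 + 10.89% × (£5,319.00 − £5,200.00) = £213.20 + 10.89% × £119.00 = £226.16
Earnings Tax (Joint): taxable = £5,685.00 − 1×£366.00 = £5,319.00
  £321.26 + 22.75% × (£5,319.00 − £2,200.00) = £321.26 + 22.75% × £3,119.00 = £1,030.83
Difference: |£226.16 − £1,030.83| = £804.67 (higher under Joint)

£804.67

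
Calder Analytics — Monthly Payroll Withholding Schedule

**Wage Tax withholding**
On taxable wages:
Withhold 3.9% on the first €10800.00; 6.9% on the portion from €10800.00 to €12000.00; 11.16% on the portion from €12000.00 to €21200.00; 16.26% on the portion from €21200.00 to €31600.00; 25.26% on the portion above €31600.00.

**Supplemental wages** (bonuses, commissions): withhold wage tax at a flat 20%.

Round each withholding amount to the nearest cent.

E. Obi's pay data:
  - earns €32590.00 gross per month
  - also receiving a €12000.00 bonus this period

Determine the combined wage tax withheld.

€5871.83

Wage Tax: taxable = €32590.00
  €3221.76 + 25.26% × (€32590.00 − €31600.00) = €3221.76 + 25.26% × €990.00 = €3471.83
Supplemental (20% flat on bonus): 20% × €12000.00 = €2400.00
Total wage tax: €3471.83 + €2400.00 = €5871.83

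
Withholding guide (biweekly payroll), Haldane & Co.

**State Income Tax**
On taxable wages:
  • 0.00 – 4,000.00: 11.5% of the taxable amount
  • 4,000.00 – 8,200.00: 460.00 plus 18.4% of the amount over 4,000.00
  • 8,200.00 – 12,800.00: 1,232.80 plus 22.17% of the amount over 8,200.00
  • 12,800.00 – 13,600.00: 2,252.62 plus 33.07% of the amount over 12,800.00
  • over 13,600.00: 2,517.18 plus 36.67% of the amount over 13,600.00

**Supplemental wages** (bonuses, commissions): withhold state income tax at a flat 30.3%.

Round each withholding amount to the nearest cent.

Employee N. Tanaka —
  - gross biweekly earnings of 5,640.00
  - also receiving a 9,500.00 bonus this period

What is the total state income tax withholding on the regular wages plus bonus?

State Income Tax: taxable = 5,640.00
  460.00 + 18.4% × (5,640.00 − 4,000.00) = 460.00 + 18.4% × 1,640.00 = 761.76
Supplemental (30.3% flat on bonus): 30.3% × 9,500.00 = 2,878.50
Total state income tax: 761.76 + 2,878.50 = 3,640.26

3,640.26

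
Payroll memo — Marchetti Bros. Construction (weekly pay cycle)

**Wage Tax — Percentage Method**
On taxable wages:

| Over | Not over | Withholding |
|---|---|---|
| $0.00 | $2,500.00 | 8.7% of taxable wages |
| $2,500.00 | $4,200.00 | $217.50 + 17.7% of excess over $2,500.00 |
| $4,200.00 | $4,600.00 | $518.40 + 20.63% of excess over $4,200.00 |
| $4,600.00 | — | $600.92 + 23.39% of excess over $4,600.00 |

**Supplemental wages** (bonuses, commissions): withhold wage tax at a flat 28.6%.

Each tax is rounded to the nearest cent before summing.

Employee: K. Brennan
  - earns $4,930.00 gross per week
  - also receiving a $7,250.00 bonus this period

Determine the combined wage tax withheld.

$2,751.61

Wage Tax: taxable = $4,930.00
  $600.92 + 23.39% × ($4,930.00 − $4,600.00) = $600.92 + 23.39% × $330.00 = $678.11
Supplemental (28.6% flat on bonus): 28.6% × $7,250.00 = $2,073.50
Total wage tax: $678.11 + $2,073.50 = $2,751.61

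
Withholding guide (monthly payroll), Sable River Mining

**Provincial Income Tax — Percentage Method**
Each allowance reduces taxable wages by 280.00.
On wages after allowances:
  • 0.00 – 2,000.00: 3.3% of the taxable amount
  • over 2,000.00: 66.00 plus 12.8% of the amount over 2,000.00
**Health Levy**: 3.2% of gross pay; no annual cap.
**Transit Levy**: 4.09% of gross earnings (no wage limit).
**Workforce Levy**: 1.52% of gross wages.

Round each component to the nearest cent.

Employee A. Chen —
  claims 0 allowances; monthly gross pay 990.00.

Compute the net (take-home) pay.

870.11

Provincial Income Tax: taxable = 990.00
  3.3% × 990.00 = 32.67
Health Levy: 3.2% × 990.00 = 31.68
Transit Levy: 4.09% × 990.00 = 40.49
Workforce Levy: 1.52% × 990.00 = 15.05
Total withheld: 32.67 + 31.68 + 40.49 + 15.05 = 119.89
Net pay: 990.00 − 119.89 = 870.11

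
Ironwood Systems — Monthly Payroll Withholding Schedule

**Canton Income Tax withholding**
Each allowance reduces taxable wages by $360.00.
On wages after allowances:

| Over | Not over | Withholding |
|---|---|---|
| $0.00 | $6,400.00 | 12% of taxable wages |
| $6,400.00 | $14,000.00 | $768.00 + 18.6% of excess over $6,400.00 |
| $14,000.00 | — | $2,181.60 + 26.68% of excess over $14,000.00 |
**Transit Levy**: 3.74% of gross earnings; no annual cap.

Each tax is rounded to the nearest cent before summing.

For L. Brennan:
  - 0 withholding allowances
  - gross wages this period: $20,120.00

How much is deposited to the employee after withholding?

Canton Income Tax: taxable = $20,120.00
  $2,181.60 + 26.68% × ($20,120.00 − $14,000.00) = $2,181.60 + 26.68% × $6,120.00 = $3,814.42
Transit Levy: 3.74% × $20,120.00 = $752.49
Total withheld: $3,814.42 + $752.49 = $4,566.91
Net pay: $20,120.00 − $4,566.91 = $15,553.09

$15,553.09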